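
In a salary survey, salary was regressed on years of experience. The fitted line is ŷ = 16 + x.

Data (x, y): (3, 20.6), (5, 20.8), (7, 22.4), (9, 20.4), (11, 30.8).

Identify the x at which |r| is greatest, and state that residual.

x=3: ŷ = 16 + 3 = 19; r = 20.6 − 19 = 1.6
x=5: ŷ = 16 + 5 = 21; r = 20.8 − 21 = -0.2
x=7: ŷ = 16 + 7 = 23; r = 22.4 − 23 = -0.6
x=9: ŷ = 16 + 9 = 25; r = 20.4 − 25 = -4.6
x=11: ŷ = 16 + 11 = 27; r = 30.8 − 27 = 3.8
Largest |r| is 4.6 at x = 9, residual -4.6.

x = 9, r = -4.6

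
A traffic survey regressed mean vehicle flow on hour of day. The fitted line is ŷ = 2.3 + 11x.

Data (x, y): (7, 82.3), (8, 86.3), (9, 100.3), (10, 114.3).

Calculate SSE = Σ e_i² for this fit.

x=7: ŷ = 2.3 + 11·7 = 79.3; e = 82.3 − 79.3 = 3
x=8: ŷ = 2.3 + 11·8 = 90.3; e = 86.3 − 90.3 = -4
x=9: ŷ = 2.3 + 11·9 = 101.3; e = 100.3 − 101.3 = -1
x=10: ŷ = 2.3 + 11·10 = 112.3; e = 114.3 − 112.3 = 2
SSE = 9 + 16 + 1 + 4 = 30

SSE = 30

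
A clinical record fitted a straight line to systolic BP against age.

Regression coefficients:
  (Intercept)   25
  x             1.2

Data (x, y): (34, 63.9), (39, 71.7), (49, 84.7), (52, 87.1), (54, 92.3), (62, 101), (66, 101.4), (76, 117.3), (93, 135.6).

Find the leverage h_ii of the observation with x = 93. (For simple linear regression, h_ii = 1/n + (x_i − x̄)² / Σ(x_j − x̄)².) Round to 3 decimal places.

x̄ = (34 + 39 + 49 + 52 + 54 + 62 + 66 + 76 + 93)/9 = 58.3333
Σ(x − x̄)² = 592.111 + 373.778 + 87.1111 + 40.1111 + 18.7778 + 13.4444 + 58.7778 + 312.111 + 1201.78 = 2698
h = 1/9 + (34.6667)²/2698 = 0.111111 + 0.445433 = 0.557

h = 0.557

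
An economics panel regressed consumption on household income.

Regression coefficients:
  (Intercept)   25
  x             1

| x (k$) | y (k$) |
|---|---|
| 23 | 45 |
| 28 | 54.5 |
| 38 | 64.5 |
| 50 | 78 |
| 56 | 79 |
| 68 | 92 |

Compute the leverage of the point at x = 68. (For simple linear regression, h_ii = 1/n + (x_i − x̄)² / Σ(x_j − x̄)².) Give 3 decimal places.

x̄ = (23 + 28 + 38 + 50 + 56 + 68)/6 = 43.8333
Σ(x − x̄)² = 434.028 + 250.694 + 34.0278 + 38.0278 + 148.028 + 584.028 = 1488.83
h = 1/6 + (24.1667)²/1488.83 = 0.166667 + 0.392272 = 0.559

h = 0.559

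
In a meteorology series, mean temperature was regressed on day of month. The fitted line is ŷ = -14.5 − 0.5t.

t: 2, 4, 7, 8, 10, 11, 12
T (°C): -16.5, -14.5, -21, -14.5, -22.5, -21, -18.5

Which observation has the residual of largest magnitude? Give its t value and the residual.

t=2: ŷ = -14.5 − 0.5·2 = -15.5; r = -16.5 − (-15.5) = -1
t=4: ŷ = -14.5 − 0.5·4 = -16.5; r = -14.5 − (-16.5) = 2
t=7: ŷ = -14.5 − 0.5·7 = -18; r = -21 − (-18) = -3
t=8: ŷ = -14.5 − 0.5·8 = -18.5; r = -14.5 − (-18.5) = 4
t=10: ŷ = -14.5 − 0.5·10 = -19.5; r = -22.5 − (-19.5) = -3
t=11: ŷ = -14.5 − 0.5·11 = -20; r = -21 − (-20) = -1
t=12: ŷ = -14.5 − 0.5·12 = -20.5; r = -18.5 − (-20.5) = 2
Largest |r| is 4 at t = 8, residual 4.

t = 8, r = 4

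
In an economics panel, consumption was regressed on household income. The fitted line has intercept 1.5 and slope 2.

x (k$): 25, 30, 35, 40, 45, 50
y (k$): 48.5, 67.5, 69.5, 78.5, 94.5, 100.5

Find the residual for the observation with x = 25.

r = -3

ŷ = 1.5 + 2·25 = 51.5
r = 48.5 − 51.5 = -3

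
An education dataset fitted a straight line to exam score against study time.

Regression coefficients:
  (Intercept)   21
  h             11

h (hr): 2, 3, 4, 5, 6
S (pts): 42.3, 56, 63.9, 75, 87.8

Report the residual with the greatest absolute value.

h=2: Ŝ = 21 + 11·2 = 43; r = 42.3 − 43 = -0.7
h=3: Ŝ = 21 + 11·3 = 54; r = 56 − 54 = 2
h=4: Ŝ = 21 + 11·4 = 65; r = 63.9 − 65 = -1.1
h=5: Ŝ = 21 + 11·5 = 76; r = 75 − 76 = -1
h=6: Ŝ = 21 + 11·6 = 87; r = 87.8 − 87 = 0.8
Largest |r| is 2 at h = 3, residual 2.

r = 2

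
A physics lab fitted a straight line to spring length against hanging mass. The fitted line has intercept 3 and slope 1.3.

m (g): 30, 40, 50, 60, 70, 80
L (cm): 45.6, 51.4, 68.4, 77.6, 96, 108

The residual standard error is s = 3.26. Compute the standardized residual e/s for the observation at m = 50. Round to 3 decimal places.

ŷ = 3 + 1.3·50 = 68
e = 68.4 − 68 = 0.4
e/s = 0.4 / 3.26 = 0.123

0.123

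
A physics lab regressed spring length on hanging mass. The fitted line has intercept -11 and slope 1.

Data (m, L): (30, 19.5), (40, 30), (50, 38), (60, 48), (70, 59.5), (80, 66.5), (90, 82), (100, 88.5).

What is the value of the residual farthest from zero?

m=30: L̂ = -11 + 30 = 19; e = 19.5 − 19 = 0.5
m=40: L̂ = -11 + 40 = 29; e = 30 − 29 = 1
m=50: L̂ = -11 + 50 = 39; e = 38 − 39 = -1
m=60: L̂ = -11 + 60 = 49; e = 48 − 49 = -1
m=70: L̂ = -11 + 70 = 59; e = 59.5 − 59 = 0.5
m=80: L̂ = -11 + 80 = 69; e = 66.5 − 69 = -2.5
m=90: L̂ = -11 + 90 = 79; e = 82 − 79 = 3
m=100: L̂ = -11 + 100 = 89; e = 88.5 − 89 = -0.5
Largest |e| is 3 at m = 90, residual 3.

e = 3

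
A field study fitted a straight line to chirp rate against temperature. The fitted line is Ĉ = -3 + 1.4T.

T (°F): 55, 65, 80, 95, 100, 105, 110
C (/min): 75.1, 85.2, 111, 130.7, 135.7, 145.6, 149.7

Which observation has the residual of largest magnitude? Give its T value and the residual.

T = 65, e = -2.8

T=55: Ĉ = -3 + 1.4·55 = 74; e = 75.1 − 74 = 1.1
T=65: Ĉ = -3 + 1.4·65 = 88; e = 85.2 − 88 = -2.8
T=80: Ĉ = -3 + 1.4·80 = 109; e = 111 − 109 = 2
T=95: Ĉ = -3 + 1.4·95 = 130; e = 130.7 − 130 = 0.7
T=100: Ĉ = -3 + 1.4·100 = 137; e = 135.7 − 137 = -1.3
T=105: Ĉ = -3 + 1.4·105 = 144; e = 145.6 − 144 = 1.6
T=110: Ĉ = -3 + 1.4·110 = 151; e = 149.7 − 151 = -1.3
Largest |e| is 2.8 at T = 65, residual -2.8.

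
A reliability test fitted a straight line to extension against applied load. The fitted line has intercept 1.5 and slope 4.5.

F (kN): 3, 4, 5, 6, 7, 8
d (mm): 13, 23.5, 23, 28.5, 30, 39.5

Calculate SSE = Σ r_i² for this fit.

F=3: ŷ = 1.5 + 4.5·3 = 15; r = 13 − 15 = -2
F=4: ŷ = 1.5 + 4.5·4 = 19.5; r = 23.5 − 19.5 = 4
F=5: ŷ = 1.5 + 4.5·5 = 24; r = 23 − 24 = -1
F=6: ŷ = 1.5 + 4.5·6 = 28.5; r = 28.5 − 28.5 = 0
F=7: ŷ = 1.5 + 4.5·7 = 33; r = 30 − 33 = -3
F=8: ŷ = 1.5 + 4.5·8 = 37.5; r = 39.5 − 37.5 = 2
SSE = 4 + 16 + 1 + 0 + 9 + 4 = 34

SSE = 34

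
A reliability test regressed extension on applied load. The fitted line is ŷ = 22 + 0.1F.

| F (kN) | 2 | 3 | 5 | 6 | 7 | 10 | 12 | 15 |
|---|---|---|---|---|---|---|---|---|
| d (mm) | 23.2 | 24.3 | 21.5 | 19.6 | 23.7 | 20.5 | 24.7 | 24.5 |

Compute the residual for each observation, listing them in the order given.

F=2: ŷ = 22 + 0.1·2 = 22.2; r = 23.2 − 22.2 = 1
F=3: ŷ = 22 + 0.1·3 = 22.3; r = 24.3 − 22.3 = 2
F=5: ŷ = 22 + 0.1·5 = 22.5; r = 21.5 − 22.5 = -1
F=6: ŷ = 22 + 0.1·6 = 22.6; r = 19.6 − 22.6 = -3
F=7: ŷ = 22 + 0.1·7 = 22.7; r = 23.7 − 22.7 = 1
F=10: ŷ = 22 + 0.1·10 = 23; r = 20.5 − 23 = -2.5
F=12: ŷ = 22 + 0.1·12 = 23.2; r = 24.7 − 23.2 = 1.5
F=15: ŷ = 22 + 0.1·15 = 23.5; r = 24.5 − 23.5 = 1

1, 2, -1, -3, 1, -2.5, 1.5, 1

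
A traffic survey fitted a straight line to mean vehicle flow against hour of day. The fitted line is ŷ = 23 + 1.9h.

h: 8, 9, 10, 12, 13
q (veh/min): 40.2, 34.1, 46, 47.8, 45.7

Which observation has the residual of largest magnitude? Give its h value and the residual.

h=8: ŷ = 23 + 1.9·8 = 38.2; r = 40.2 − 38.2 = 2
h=9: ŷ = 23 + 1.9·9 = 40.1; r = 34.1 − 40.1 = -6
h=10: ŷ = 23 + 1.9·10 = 42; r = 46 − 42 = 4
h=12: ŷ = 23 + 1.9·12 = 45.8; r = 47.8 − 45.8 = 2
h=13: ŷ = 23 + 1.9·13 = 47.7; r = 45.7 − 47.7 = -2
Largest |r| is 6 at h = 9, residual -6.

h = 9, r = -6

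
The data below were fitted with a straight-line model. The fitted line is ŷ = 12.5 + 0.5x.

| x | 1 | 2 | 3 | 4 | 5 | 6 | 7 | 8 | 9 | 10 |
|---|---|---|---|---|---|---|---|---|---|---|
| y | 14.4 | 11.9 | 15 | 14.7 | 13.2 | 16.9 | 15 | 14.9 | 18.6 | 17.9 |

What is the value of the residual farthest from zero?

e = -1.8

x=1: ŷ = 12.5 + 0.5·1 = 13; e = 14.4 − 13 = 1.4
x=2: ŷ = 12.5 + 0.5·2 = 13.5; e = 11.9 − 13.5 = -1.6
x=3: ŷ = 12.5 + 0.5·3 = 14; e = 15 − 14 = 1
x=4: ŷ = 12.5 + 0.5·4 = 14.5; e = 14.7 − 14.5 = 0.2
x=5: ŷ = 12.5 + 0.5·5 = 15; e = 13.2 − 15 = -1.8
x=6: ŷ = 12.5 + 0.5·6 = 15.5; e = 16.9 − 15.5 = 1.4
x=7: ŷ = 12.5 + 0.5·7 = 16; e = 15 − 16 = -1
x=8: ŷ = 12.5 + 0.5·8 = 16.5; e = 14.9 − 16.5 = -1.6
x=9: ŷ = 12.5 + 0.5·9 = 17; e = 18.6 − 17 = 1.6
x=10: ŷ = 12.5 + 0.5·10 = 17.5; e = 17.9 − 17.5 = 0.4
Largest |e| is 1.8 at x = 5, residual -1.8.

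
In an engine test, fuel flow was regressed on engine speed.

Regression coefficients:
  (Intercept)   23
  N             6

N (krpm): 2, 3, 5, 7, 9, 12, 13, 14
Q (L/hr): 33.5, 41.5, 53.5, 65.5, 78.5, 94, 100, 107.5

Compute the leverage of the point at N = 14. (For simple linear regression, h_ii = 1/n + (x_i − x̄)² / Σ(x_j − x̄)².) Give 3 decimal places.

h = 0.357

N̄ = (2 + 3 + 5 + 7 + 9 + 12 + 13 + 14)/8 = 8.125
Σ(N − N̄)² = 37.5156 + 26.2656 + 9.76562 + 1.26562 + 0.765625 + 15.0156 + 23.7656 + 34.5156 = 148.875
h = 1/8 + (5.875)²/148.875 = 0.125 + 0.231843 = 0.357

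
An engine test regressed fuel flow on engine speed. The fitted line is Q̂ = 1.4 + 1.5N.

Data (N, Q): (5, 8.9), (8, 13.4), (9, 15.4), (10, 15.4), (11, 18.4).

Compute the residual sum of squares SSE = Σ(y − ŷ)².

SSE = 1.5

N=5: Q̂ = 1.4 + 1.5·5 = 8.9; e = 8.9 − 8.9 = 0
N=8: Q̂ = 1.4 + 1.5·8 = 13.4; e = 13.4 − 13.4 = 0
N=9: Q̂ = 1.4 + 1.5·9 = 14.9; e = 15.4 − 14.9 = 0.5
N=10: Q̂ = 1.4 + 1.5·10 = 16.4; e = 15.4 − 16.4 = -1
N=11: Q̂ = 1.4 + 1.5·11 = 17.9; e = 18.4 − 17.9 = 0.5
SSE = 0 + 0 + 0.25 + 1 + 0.25 = 1.5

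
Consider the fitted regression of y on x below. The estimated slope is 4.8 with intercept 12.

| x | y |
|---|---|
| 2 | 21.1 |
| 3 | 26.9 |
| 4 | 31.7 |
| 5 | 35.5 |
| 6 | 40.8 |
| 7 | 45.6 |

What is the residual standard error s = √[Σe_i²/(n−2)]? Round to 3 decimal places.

x=2: ŷ = 12 + 4.8·2 = 21.6; e = 21.1 − 21.6 = -0.5
x=3: ŷ = 12 + 4.8·3 = 26.4; e = 26.9 − 26.4 = 0.5
x=4: ŷ = 12 + 4.8·4 = 31.2; e = 31.7 − 31.2 = 0.5
x=5: ŷ = 12 + 4.8·5 = 36; e = 35.5 − 36 = -0.5
x=6: ŷ = 12 + 4.8·6 = 40.8; e = 40.8 − 40.8 = 0
x=7: ŷ = 12 + 4.8·7 = 45.6; e = 45.6 − 45.6 = 0
SSE = 0.25 + 0.25 + 0.25 + 0.25 + 0 + 0 = 1
s = √(1/4) = √0.25 ≈ 0.500

s = 0.500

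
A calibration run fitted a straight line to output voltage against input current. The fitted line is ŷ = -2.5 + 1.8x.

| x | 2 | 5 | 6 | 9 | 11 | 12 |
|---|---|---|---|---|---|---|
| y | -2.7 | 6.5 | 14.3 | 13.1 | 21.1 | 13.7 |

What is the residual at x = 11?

r = 3.8

ŷ = -2.5 + 1.8·11 = 17.3
r = 21.1 − 17.3 = 3.8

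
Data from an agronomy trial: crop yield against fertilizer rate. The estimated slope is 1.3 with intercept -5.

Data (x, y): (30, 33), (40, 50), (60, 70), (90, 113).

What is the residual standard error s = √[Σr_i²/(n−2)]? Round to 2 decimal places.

s = 3.16

x=30: ŷ = -5 + 1.3·30 = 34; r = 33 − 34 = -1
x=40: ŷ = -5 + 1.3·40 = 47; r = 50 − 47 = 3
x=60: ŷ = -5 + 1.3·60 = 73; r = 70 − 73 = -3
x=90: ŷ = -5 + 1.3·90 = 112; r = 113 − 112 = 1
SSE = 1 + 9 + 9 + 1 = 20
s = √(20/2) = √10 ≈ 3.16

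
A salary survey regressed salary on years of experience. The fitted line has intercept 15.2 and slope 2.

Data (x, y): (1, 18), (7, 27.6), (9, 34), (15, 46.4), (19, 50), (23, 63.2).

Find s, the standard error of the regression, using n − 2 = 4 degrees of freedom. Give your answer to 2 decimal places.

x=1: ŷ = 15.2 + 2·1 = 17.2; r = 18 − 17.2 = 0.8
x=7: ŷ = 15.2 + 2·7 = 29.2; r = 27.6 − 29.2 = -1.6
x=9: ŷ = 15.2 + 2·9 = 33.2; r = 34 − 33.2 = 0.8
x=15: ŷ = 15.2 + 2·15 = 45.2; r = 46.4 − 45.2 = 1.2
x=19: ŷ = 15.2 + 2·19 = 53.2; r = 50 − 53.2 = -3.2
x=23: ŷ = 15.2 + 2·23 = 61.2; r = 63.2 − 61.2 = 2
SSE = 0.64 + 2.56 + 0.64 + 1.44 + 10.24 + 4 = 19.52
s = √(19.52/4) = √4.88 ≈ 2.21

s = 2.21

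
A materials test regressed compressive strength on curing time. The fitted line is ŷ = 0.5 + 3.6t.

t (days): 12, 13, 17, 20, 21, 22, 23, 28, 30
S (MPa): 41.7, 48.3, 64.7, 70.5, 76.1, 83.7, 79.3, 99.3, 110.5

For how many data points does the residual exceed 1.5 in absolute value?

7

t=12: ŷ = 0.5 + 3.6·12 = 43.7; r = 41.7 − 43.7 = -2
t=13: ŷ = 0.5 + 3.6·13 = 47.3; r = 48.3 − 47.3 = 1
t=17: ŷ = 0.5 + 3.6·17 = 61.7; r = 64.7 − 61.7 = 3
t=20: ŷ = 0.5 + 3.6·20 = 72.5; r = 70.5 − 72.5 = -2
t=21: ŷ = 0.5 + 3.6·21 = 76.1; r = 76.1 − 76.1 = 0
t=22: ŷ = 0.5 + 3.6·22 = 79.7; r = 83.7 − 79.7 = 4
t=23: ŷ = 0.5 + 3.6·23 = 83.3; r = 79.3 − 83.3 = -4
t=28: ŷ = 0.5 + 3.6·28 = 101.3; r = 99.3 − 101.3 = -2
t=30: ŷ = 0.5 + 3.6·30 = 108.5; r = 110.5 − 108.5 = 2
|r| > 1.5: t=12 (|r|=2), t=17 (|r|=3), t=20 (|r|=2), t=22 (|r|=4), t=23 (|r|=4), t=28 (|r|=2), t=30 (|r|=2) → 7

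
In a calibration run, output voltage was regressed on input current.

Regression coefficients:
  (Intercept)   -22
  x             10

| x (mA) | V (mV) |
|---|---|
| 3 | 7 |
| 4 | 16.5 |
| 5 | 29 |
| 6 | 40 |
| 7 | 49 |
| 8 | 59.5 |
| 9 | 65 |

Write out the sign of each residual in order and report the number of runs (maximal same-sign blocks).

x=3: V̂ = -22 + 10·3 = 8; e = 7 − 8 = -1
x=4: V̂ = -22 + 10·4 = 18; e = 16.5 − 18 = -1.5
x=5: V̂ = -22 + 10·5 = 28; e = 29 − 28 = 1
x=6: V̂ = -22 + 10·6 = 38; e = 40 − 38 = 2
x=7: V̂ = -22 + 10·7 = 48; e = 49 − 48 = 1
x=8: V̂ = -22 + 10·8 = 58; e = 59.5 − 58 = 1.5
x=9: V̂ = -22 + 10·9 = 68; e = 65 − 68 = -3
Signs: − − + + + + −
Runs: −×2, +×4, −×1 → 3

3 runs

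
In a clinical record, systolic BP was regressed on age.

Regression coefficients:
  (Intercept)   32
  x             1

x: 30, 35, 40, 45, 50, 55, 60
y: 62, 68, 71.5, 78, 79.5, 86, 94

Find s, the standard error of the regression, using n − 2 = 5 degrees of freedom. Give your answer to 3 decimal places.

s = 1.643

x=30: ŷ = 32 + 30 = 62; e = 62 − 62 = 0
x=35: ŷ = 32 + 35 = 67; e = 68 − 67 = 1
x=40: ŷ = 32 + 40 = 72; e = 71.5 − 72 = -0.5
x=45: ŷ = 32 + 45 = 77; e = 78 − 77 = 1
x=50: ŷ = 32 + 50 = 82; e = 79.5 − 82 = -2.5
x=55: ŷ = 32 + 55 = 87; e = 86 − 87 = -1
x=60: ŷ = 32 + 60 = 92; e = 94 − 92 = 2
SSE = 0 + 1 + 0.25 + 1 + 6.25 + 1 + 4 = 13.5
s = √(13.5/5) = √2.7 ≈ 1.643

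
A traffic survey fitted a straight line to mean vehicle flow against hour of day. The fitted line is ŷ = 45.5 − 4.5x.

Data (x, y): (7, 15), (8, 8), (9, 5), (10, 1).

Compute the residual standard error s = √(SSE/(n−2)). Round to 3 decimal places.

x=7: ŷ = 45.5 − 4.5·7 = 14; r = 15 − 14 = 1
x=8: ŷ = 45.5 − 4.5·8 = 9.5; r = 8 − 9.5 = -1.5
x=9: ŷ = 45.5 − 4.5·9 = 5; r = 5 − 5 = 0
x=10: ŷ = 45.5 − 4.5·10 = 0.5; r = 1 − 0.5 = 0.5
SSE = 1 + 2.25 + 0 + 0.25 = 3.5
s = √(3.5/2) = √1.75 ≈ 1.323

s = 1.323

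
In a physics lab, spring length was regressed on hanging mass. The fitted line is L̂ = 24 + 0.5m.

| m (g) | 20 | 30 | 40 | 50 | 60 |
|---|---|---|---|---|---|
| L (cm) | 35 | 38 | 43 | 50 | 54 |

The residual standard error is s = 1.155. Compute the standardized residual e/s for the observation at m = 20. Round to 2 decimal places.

0.87

L̂ = 24 + 0.5·20 = 34
e = 35 − 34 = 1
e/s = 1 / 1.155 = 0.87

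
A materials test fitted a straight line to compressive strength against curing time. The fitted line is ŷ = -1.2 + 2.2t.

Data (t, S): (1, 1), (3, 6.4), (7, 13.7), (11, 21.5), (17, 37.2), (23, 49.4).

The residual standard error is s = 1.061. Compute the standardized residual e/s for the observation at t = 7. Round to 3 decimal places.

ŷ = -1.2 + 2.2·7 = 14.2
e = 13.7 − 14.2 = -0.5
e/s = -0.5 / 1.061 = -0.471

-0.471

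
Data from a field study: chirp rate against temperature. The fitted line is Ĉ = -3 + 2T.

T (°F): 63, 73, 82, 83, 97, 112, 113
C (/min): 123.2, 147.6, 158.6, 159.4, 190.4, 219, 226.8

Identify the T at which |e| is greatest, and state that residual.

T=63: Ĉ = -3 + 2·63 = 123; e = 123.2 − 123 = 0.2
T=73: Ĉ = -3 + 2·73 = 143; e = 147.6 − 143 = 4.6
T=82: Ĉ = -3 + 2·82 = 161; e = 158.6 − 161 = -2.4
T=83: Ĉ = -3 + 2·83 = 163; e = 159.4 − 163 = -3.6
T=97: Ĉ = -3 + 2·97 = 191; e = 190.4 − 191 = -0.6
T=112: Ĉ = -3 + 2·112 = 221; e = 219 − 221 = -2
T=113: Ĉ = -3 + 2·113 = 223; e = 226.8 − 223 = 3.8
Largest |e| is 4.6 at T = 73, residual 4.6.

T = 73, e = 4.6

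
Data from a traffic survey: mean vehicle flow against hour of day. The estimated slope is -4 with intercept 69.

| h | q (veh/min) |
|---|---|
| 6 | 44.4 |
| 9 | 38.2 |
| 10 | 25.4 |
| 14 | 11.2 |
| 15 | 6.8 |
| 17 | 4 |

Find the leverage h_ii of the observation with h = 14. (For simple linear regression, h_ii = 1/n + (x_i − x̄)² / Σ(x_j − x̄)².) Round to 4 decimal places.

h = 0.2207

h̄ = (6 + 9 + 10 + 14 + 15 + 17)/6 = 11.8333
Σ(h − h̄)² = 34.0278 + 8.02778 + 3.36111 + 4.69444 + 10.0278 + 26.6944 = 86.8333
h = 1/6 + (2.16667)²/86.8333 = 0.166667 + 0.0540627 = 0.2207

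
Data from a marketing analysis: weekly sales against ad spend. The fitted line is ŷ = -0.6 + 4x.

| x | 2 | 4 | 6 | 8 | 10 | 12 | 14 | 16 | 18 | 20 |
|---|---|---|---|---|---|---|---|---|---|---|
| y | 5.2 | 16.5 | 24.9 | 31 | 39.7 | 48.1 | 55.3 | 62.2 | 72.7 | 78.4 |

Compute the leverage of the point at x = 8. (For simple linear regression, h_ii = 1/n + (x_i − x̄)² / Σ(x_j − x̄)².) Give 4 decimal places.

h = 0.1273

x̄ = (2 + 4 + 6 + 8 + 10 + 12 + 14 + 16 + 18 + 20)/10 = 11
Σ(x − x̄)² = 81 + 49 + 25 + 9 + 1 + 1 + 9 + 25 + 49 + 81 = 330
h = 1/10 + (-3)²/330 = 0.1 + 0.0272727 = 0.1273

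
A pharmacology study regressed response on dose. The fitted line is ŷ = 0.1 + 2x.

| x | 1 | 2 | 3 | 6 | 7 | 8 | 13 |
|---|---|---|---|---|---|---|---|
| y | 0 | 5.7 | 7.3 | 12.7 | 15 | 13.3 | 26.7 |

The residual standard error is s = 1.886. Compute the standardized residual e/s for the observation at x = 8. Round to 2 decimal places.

-1.48

ŷ = 0.1 + 2·8 = 16.1
e = 13.3 − 16.1 = -2.8
e/s = -2.8 / 1.886 = -1.48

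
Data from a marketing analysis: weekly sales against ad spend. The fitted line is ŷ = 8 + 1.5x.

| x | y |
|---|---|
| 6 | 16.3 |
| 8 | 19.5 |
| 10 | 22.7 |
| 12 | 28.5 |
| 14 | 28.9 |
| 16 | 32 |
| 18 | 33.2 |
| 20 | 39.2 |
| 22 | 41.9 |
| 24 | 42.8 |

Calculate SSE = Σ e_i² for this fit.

x=6: ŷ = 8 + 1.5·6 = 17; e = 16.3 − 17 = -0.7
x=8: ŷ = 8 + 1.5·8 = 20; e = 19.5 − 20 = -0.5
x=10: ŷ = 8 + 1.5·10 = 23; e = 22.7 − 23 = -0.3
x=12: ŷ = 8 + 1.5·12 = 26; e = 28.5 − 26 = 2.5
x=14: ŷ = 8 + 1.5·14 = 29; e = 28.9 − 29 = -0.1
x=16: ŷ = 8 + 1.5·16 = 32; e = 32 − 32 = 0
x=18: ŷ = 8 + 1.5·18 = 35; e = 33.2 − 35 = -1.8
x=20: ŷ = 8 + 1.5·20 = 38; e = 39.2 − 38 = 1.2
x=22: ŷ = 8 + 1.5·22 = 41; e = 41.9 − 41 = 0.9
x=24: ŷ = 8 + 1.5·24 = 44; e = 42.8 − 44 = -1.2
SSE = 0.49 + 0.25 + 0.09 + 6.25 + 0.01 + 0 + 3.24 + 1.44 + 0.81 + 1.44 = 14.02

SSE = 14.02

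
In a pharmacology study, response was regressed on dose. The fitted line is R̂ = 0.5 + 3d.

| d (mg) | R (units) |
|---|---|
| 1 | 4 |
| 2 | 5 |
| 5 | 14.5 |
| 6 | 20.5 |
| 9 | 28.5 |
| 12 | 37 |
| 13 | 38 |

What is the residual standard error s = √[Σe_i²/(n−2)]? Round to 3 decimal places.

d=1: R̂ = 0.5 + 3·1 = 3.5; e = 4 − 3.5 = 0.5
d=2: R̂ = 0.5 + 3·2 = 6.5; e = 5 − 6.5 = -1.5
d=5: R̂ = 0.5 + 3·5 = 15.5; e = 14.5 − 15.5 = -1
d=6: R̂ = 0.5 + 3·6 = 18.5; e = 20.5 − 18.5 = 2
d=9: R̂ = 0.5 + 3·9 = 27.5; e = 28.5 − 27.5 = 1
d=12: R̂ = 0.5 + 3·12 = 36.5; e = 37 − 36.5 = 0.5
d=13: R̂ = 0.5 + 3·13 = 39.5; e = 38 − 39.5 = -1.5
SSE = 0.25 + 2.25 + 1 + 4 + 1 + 0.25 + 2.25 = 11
s = √(11/5) = √2.2 ≈ 1.483

s = 1.483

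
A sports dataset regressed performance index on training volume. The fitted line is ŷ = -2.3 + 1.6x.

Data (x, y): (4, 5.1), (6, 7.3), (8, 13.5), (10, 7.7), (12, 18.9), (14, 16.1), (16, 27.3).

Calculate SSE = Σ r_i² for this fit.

x=4: ŷ = -2.3 + 1.6·4 = 4.1; r = 5.1 − 4.1 = 1
x=6: ŷ = -2.3 + 1.6·6 = 7.3; r = 7.3 − 7.3 = 0
x=8: ŷ = -2.3 + 1.6·8 = 10.5; r = 13.5 − 10.5 = 3
x=10: ŷ = -2.3 + 1.6·10 = 13.7; r = 7.7 − 13.7 = -6
x=12: ŷ = -2.3 + 1.6·12 = 16.9; r = 18.9 − 16.9 = 2
x=14: ŷ = -2.3 + 1.6·14 = 20.1; r = 16.1 − 20.1 = -4
x=16: ŷ = -2.3 + 1.6·16 = 23.3; r = 27.3 − 23.3 = 4
SSE = 1 + 0 + 9 + 36 + 4 + 16 + 16 = 82

SSE = 82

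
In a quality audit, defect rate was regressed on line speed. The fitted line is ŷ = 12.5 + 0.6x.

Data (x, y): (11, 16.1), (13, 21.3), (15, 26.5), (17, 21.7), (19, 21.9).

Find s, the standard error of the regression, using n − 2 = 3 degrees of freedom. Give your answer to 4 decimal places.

x=11: ŷ = 12.5 + 0.6·11 = 19.1; r = 16.1 − 19.1 = -3
x=13: ŷ = 12.5 + 0.6·13 = 20.3; r = 21.3 − 20.3 = 1
x=15: ŷ = 12.5 + 0.6·15 = 21.5; r = 26.5 − 21.5 = 5
x=17: ŷ = 12.5 + 0.6·17 = 22.7; r = 21.7 − 22.7 = -1
x=19: ŷ = 12.5 + 0.6·19 = 23.9; r = 21.9 − 23.9 = -2
SSE = 9 + 1 + 25 + 1 + 4 = 40
s = √(40/3) = √13.3333 ≈ 3.6515

s = 3.6515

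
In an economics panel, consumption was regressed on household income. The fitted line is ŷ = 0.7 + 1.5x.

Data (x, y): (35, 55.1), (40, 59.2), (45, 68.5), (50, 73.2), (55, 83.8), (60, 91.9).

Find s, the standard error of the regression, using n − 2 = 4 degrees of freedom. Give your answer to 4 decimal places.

s = 1.8708

x=35: ŷ = 0.7 + 1.5·35 = 53.2; r = 55.1 − 53.2 = 1.9
x=40: ŷ = 0.7 + 1.5·40 = 60.7; r = 59.2 − 60.7 = -1.5
x=45: ŷ = 0.7 + 1.5·45 = 68.2; r = 68.5 − 68.2 = 0.3
x=50: ŷ = 0.7 + 1.5·50 = 75.7; r = 73.2 − 75.7 = -2.5
x=55: ŷ = 0.7 + 1.5·55 = 83.2; r = 83.8 − 83.2 = 0.6
x=60: ŷ = 0.7 + 1.5·60 = 90.7; r = 91.9 − 90.7 = 1.2
SSE = 3.61 + 2.25 + 0.09 + 6.25 + 0.36 + 1.44 = 14
s = √(14/4) = √3.5 ≈ 1.8708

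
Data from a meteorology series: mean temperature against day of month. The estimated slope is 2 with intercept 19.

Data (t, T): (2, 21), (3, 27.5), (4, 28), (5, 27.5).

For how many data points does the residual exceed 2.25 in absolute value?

t=2: T̂ = 19 + 2·2 = 23; e = 21 − 23 = -2
t=3: T̂ = 19 + 2·3 = 25; e = 27.5 − 25 = 2.5
t=4: T̂ = 19 + 2·4 = 27; e = 28 − 27 = 1
t=5: T̂ = 19 + 2·5 = 29; e = 27.5 − 29 = -1.5
|e| > 2.25: t=3 (|e|=2.5) → 1

1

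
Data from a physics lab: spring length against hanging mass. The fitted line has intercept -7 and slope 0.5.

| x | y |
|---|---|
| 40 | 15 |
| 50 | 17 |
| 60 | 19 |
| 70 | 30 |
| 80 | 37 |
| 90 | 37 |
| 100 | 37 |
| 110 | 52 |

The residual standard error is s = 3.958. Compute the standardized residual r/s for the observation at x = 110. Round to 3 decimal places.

ŷ = -7 + 0.5·110 = 48
r = 52 − 48 = 4
r/s = 4 / 3.958 = 1.011

1.011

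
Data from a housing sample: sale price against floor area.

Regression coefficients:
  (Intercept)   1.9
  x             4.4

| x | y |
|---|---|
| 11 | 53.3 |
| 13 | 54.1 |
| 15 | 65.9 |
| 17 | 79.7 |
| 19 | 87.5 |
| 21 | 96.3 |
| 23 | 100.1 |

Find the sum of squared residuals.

SSE = 64

x=11: ŷ = 1.9 + 4.4·11 = 50.3; e = 53.3 − 50.3 = 3
x=13: ŷ = 1.9 + 4.4·13 = 59.1; e = 54.1 − 59.1 = -5
x=15: ŷ = 1.9 + 4.4·15 = 67.9; e = 65.9 − 67.9 = -2
x=17: ŷ = 1.9 + 4.4·17 = 76.7; e = 79.7 − 76.7 = 3
x=19: ŷ = 1.9 + 4.4·19 = 85.5; e = 87.5 − 85.5 = 2
x=21: ŷ = 1.9 + 4.4·21 = 94.3; e = 96.3 − 94.3 = 2
x=23: ŷ = 1.9 + 4.4·23 = 103.1; e = 100.1 − 103.1 = -3
SSE = 9 + 25 + 4 + 9 + 4 + 4 + 9 = 64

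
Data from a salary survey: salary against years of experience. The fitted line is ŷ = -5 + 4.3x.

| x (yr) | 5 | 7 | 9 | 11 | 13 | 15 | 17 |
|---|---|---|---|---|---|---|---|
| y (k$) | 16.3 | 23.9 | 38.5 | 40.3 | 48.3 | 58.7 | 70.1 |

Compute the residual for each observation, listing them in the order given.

-0.2, -1.2, 4.8, -2, -2.6, -0.8, 2

x=5: ŷ = -5 + 4.3·5 = 16.5; r = 16.3 − 16.5 = -0.2
x=7: ŷ = -5 + 4.3·7 = 25.1; r = 23.9 − 25.1 = -1.2
x=9: ŷ = -5 + 4.3·9 = 33.7; r = 38.5 − 33.7 = 4.8
x=11: ŷ = -5 + 4.3·11 = 42.3; r = 40.3 − 42.3 = -2
x=13: ŷ = -5 + 4.3·13 = 50.9; r = 48.3 − 50.9 = -2.6
x=15: ŷ = -5 + 4.3·15 = 59.5; r = 58.7 − 59.5 = -0.8
x=17: ŷ = -5 + 4.3·17 = 68.1; r = 70.1 − 68.1 = 2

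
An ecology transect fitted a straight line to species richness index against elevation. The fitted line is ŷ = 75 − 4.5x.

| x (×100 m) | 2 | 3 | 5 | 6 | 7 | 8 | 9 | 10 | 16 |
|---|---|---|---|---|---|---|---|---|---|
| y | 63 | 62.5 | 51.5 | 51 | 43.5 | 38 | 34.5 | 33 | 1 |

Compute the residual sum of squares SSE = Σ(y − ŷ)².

SSE = 34

x=2: ŷ = 75 − 4.5·2 = 66; r = 63 − 66 = -3
x=3: ŷ = 75 − 4.5·3 = 61.5; r = 62.5 − 61.5 = 1
x=5: ŷ = 75 − 4.5·5 = 52.5; r = 51.5 − 52.5 = -1
x=6: ŷ = 75 − 4.5·6 = 48; r = 51 − 48 = 3
x=7: ŷ = 75 − 4.5·7 = 43.5; r = 43.5 − 43.5 = 0
x=8: ŷ = 75 − 4.5·8 = 39; r = 38 − 39 = -1
x=9: ŷ = 75 − 4.5·9 = 34.5; r = 34.5 − 34.5 = 0
x=10: ŷ = 75 − 4.5·10 = 30; r = 33 − 30 = 3
x=16: ŷ = 75 − 4.5·16 = 3; r = 1 − 3 = -2
SSE = 9 + 1 + 1 + 9 + 0 + 1 + 0 + 9 + 4 = 34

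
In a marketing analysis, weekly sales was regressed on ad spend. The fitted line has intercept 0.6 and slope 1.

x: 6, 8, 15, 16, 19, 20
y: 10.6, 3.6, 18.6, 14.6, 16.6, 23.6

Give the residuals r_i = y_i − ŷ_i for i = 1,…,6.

4, -5, 3, -2, -3, 3

x=6: ŷ = 0.6 + 6 = 6.6; r = 10.6 − 6.6 = 4
x=8: ŷ = 0.6 + 8 = 8.6; r = 3.6 − 8.6 = -5
x=15: ŷ = 0.6 + 15 = 15.6; r = 18.6 − 15.6 = 3
x=16: ŷ = 0.6 + 16 = 16.6; r = 14.6 − 16.6 = -2
x=19: ŷ = 0.6 + 19 = 19.6; r = 16.6 − 19.6 = -3
x=20: ŷ = 0.6 + 20 = 20.6; r = 23.6 − 20.6 = 3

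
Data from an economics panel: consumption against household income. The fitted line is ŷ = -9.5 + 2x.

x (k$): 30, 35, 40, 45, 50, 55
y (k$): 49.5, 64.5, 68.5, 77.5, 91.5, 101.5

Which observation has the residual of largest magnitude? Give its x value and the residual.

x = 35, e = 4

x=30: ŷ = -9.5 + 2·30 = 50.5; e = 49.5 − 50.5 = -1
x=35: ŷ = -9.5 + 2·35 = 60.5; e = 64.5 − 60.5 = 4
x=40: ŷ = -9.5 + 2·40 = 70.5; e = 68.5 − 70.5 = -2
x=45: ŷ = -9.5 + 2·45 = 80.5; e = 77.5 − 80.5 = -3
x=50: ŷ = -9.5 + 2·50 = 90.5; e = 91.5 − 90.5 = 1
x=55: ŷ = -9.5 + 2·55 = 100.5; e = 101.5 − 100.5 = 1
Largest |e| is 4 at x = 35, residual 4.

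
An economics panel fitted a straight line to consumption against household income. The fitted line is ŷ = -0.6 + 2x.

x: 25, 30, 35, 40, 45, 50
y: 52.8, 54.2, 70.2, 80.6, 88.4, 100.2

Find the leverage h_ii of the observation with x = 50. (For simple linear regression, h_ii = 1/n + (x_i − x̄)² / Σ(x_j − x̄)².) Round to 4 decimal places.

x̄ = (25 + 30 + 35 + 40 + 45 + 50)/6 = 37.5
Σ(x − x̄)² = 156.25 + 56.25 + 6.25 + 6.25 + 56.25 + 156.25 = 437.5
h = 1/6 + (12.5)²/437.5 = 0.166667 + 0.357143 = 0.5238

h = 0.5238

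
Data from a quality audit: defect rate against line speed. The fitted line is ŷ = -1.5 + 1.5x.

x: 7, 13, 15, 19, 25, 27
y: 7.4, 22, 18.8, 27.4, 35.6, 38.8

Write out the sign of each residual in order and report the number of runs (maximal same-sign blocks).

5 runs

x=7: ŷ = -1.5 + 1.5·7 = 9; r = 7.4 − 9 = -1.6
x=13: ŷ = -1.5 + 1.5·13 = 18; r = 22 − 18 = 4
x=15: ŷ = -1.5 + 1.5·15 = 21; r = 18.8 − 21 = -2.2
x=19: ŷ = -1.5 + 1.5·19 = 27; r = 27.4 − 27 = 0.4
x=25: ŷ = -1.5 + 1.5·25 = 36; r = 35.6 − 36 = -0.4
x=27: ŷ = -1.5 + 1.5·27 = 39; r = 38.8 − 39 = -0.2
Signs: − + − + − −
Runs: −×1, +×1, −×1, +×1, −×2 → 5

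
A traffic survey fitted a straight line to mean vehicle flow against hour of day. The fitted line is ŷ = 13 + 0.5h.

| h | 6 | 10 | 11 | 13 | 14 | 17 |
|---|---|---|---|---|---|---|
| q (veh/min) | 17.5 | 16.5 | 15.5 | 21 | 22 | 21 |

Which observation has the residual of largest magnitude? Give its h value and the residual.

h = 11, e = -3

h=6: ŷ = 13 + 0.5·6 = 16; e = 17.5 − 16 = 1.5
h=10: ŷ = 13 + 0.5·10 = 18; e = 16.5 − 18 = -1.5
h=11: ŷ = 13 + 0.5·11 = 18.5; e = 15.5 − 18.5 = -3
h=13: ŷ = 13 + 0.5·13 = 19.5; e = 21 − 19.5 = 1.5
h=14: ŷ = 13 + 0.5·14 = 20; e = 22 − 20 = 2
h=17: ŷ = 13 + 0.5·17 = 21.5; e = 21 − 21.5 = -0.5
Largest |e| is 3 at h = 11, residual -3.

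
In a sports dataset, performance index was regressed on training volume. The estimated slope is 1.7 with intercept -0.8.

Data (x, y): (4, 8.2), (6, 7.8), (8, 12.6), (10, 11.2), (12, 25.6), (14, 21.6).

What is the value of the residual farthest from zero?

x=4: ŷ = -0.8 + 1.7·4 = 6; r = 8.2 − 6 = 2.2
x=6: ŷ = -0.8 + 1.7·6 = 9.4; r = 7.8 − 9.4 = -1.6
x=8: ŷ = -0.8 + 1.7·8 = 12.8; r = 12.6 − 12.8 = -0.2
x=10: ŷ = -0.8 + 1.7·10 = 16.2; r = 11.2 − 16.2 = -5
x=12: ŷ = -0.8 + 1.7·12 = 19.6; r = 25.6 − 19.6 = 6
x=14: ŷ = -0.8 + 1.7·14 = 23; r = 21.6 − 23 = -1.4
Largest |r| is 6 at x = 12, residual 6.

r = 6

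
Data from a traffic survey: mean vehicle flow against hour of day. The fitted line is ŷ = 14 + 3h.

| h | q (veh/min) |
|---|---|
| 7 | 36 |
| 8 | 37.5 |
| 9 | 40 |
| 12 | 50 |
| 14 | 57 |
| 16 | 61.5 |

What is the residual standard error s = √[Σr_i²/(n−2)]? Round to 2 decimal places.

h=7: ŷ = 14 + 3·7 = 35; r = 36 − 35 = 1
h=8: ŷ = 14 + 3·8 = 38; r = 37.5 − 38 = -0.5
h=9: ŷ = 14 + 3·9 = 41; r = 40 − 41 = -1
h=12: ŷ = 14 + 3·12 = 50; r = 50 − 50 = 0
h=14: ŷ = 14 + 3·14 = 56; r = 57 − 56 = 1
h=16: ŷ = 14 + 3·16 = 62; r = 61.5 − 62 = -0.5
SSE = 1 + 0.25 + 1 + 0 + 1 + 0.25 = 3.5
s = √(3.5/4) = √0.875 ≈ 0.94

s = 0.94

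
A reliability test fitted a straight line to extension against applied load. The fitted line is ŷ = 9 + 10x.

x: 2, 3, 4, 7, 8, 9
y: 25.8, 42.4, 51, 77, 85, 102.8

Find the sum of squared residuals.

x=2: ŷ = 9 + 10·2 = 29; e = 25.8 − 29 = -3.2
x=3: ŷ = 9 + 10·3 = 39; e = 42.4 − 39 = 3.4
x=4: ŷ = 9 + 10·4 = 49; e = 51 − 49 = 2
x=7: ŷ = 9 + 10·7 = 79; e = 77 − 79 = -2
x=8: ŷ = 9 + 10·8 = 89; e = 85 − 89 = -4
x=9: ŷ = 9 + 10·9 = 99; e = 102.8 − 99 = 3.8
SSE = 10.24 + 11.56 + 4 + 4 + 16 + 14.44 = 60.24

SSE = 60.24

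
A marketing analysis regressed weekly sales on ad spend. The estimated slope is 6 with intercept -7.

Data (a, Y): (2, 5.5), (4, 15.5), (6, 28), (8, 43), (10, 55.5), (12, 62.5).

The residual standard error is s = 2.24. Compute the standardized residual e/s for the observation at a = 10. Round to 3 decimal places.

ŷ = -7 + 6·10 = 53
e = 55.5 − 53 = 2.5
e/s = 2.5 / 2.24 = 1.116

1.116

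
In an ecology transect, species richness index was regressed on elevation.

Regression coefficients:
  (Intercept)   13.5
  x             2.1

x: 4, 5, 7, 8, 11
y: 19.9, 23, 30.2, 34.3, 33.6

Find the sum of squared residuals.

x=4: ŷ = 13.5 + 2.1·4 = 21.9; r = 19.9 − 21.9 = -2
x=5: ŷ = 13.5 + 2.1·5 = 24; r = 23 − 24 = -1
x=7: ŷ = 13.5 + 2.1·7 = 28.2; r = 30.2 − 28.2 = 2
x=8: ŷ = 13.5 + 2.1·8 = 30.3; r = 34.3 − 30.3 = 4
x=11: ŷ = 13.5 + 2.1·11 = 36.6; r = 33.6 − 36.6 = -3
SSE = 4 + 1 + 4 + 16 + 9 = 34

SSE = 34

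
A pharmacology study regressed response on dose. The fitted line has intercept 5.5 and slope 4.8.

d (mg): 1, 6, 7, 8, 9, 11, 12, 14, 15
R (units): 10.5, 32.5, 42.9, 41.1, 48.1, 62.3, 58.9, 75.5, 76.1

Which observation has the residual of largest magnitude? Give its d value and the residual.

d=1: ŷ = 5.5 + 4.8·1 = 10.3; e = 10.5 − 10.3 = 0.2
d=6: ŷ = 5.5 + 4.8·6 = 34.3; e = 32.5 − 34.3 = -1.8
d=7: ŷ = 5.5 + 4.8·7 = 39.1; e = 42.9 − 39.1 = 3.8
d=8: ŷ = 5.5 + 4.8·8 = 43.9; e = 41.1 − 43.9 = -2.8
d=9: ŷ = 5.5 + 4.8·9 = 48.7; e = 48.1 − 48.7 = -0.6
d=11: ŷ = 5.5 + 4.8·11 = 58.3; e = 62.3 − 58.3 = 4
d=12: ŷ = 5.5 + 4.8·12 = 63.1; e = 58.9 − 63.1 = -4.2
d=14: ŷ = 5.5 + 4.8·14 = 72.7; e = 75.5 − 72.7 = 2.8
d=15: ŷ = 5.5 + 4.8·15 = 77.5; e = 76.1 − 77.5 = -1.4
Largest |e| is 4.2 at d = 12, residual -4.2.

d = 12, e = -4.2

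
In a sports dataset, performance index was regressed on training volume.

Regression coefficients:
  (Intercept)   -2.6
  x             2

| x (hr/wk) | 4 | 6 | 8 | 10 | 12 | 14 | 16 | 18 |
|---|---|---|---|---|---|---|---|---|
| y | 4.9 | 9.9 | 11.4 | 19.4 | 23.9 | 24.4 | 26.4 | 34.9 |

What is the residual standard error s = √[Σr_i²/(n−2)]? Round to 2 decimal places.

s = 2.12

x=4: ŷ = -2.6 + 2·4 = 5.4; r = 4.9 − 5.4 = -0.5
x=6: ŷ = -2.6 + 2·6 = 9.4; r = 9.9 − 9.4 = 0.5
x=8: ŷ = -2.6 + 2·8 = 13.4; r = 11.4 − 13.4 = -2
x=10: ŷ = -2.6 + 2·10 = 17.4; r = 19.4 − 17.4 = 2
x=12: ŷ = -2.6 + 2·12 = 21.4; r = 23.9 − 21.4 = 2.5
x=14: ŷ = -2.6 + 2·14 = 25.4; r = 24.4 − 25.4 = -1
x=16: ŷ = -2.6 + 2·16 = 29.4; r = 26.4 − 29.4 = -3
x=18: ŷ = -2.6 + 2·18 = 33.4; r = 34.9 − 33.4 = 1.5
SSE = 0.25 + 0.25 + 4 + 4 + 6.25 + 1 + 9 + 2.25 = 27
s = √(27/6) = √4.5 ≈ 2.12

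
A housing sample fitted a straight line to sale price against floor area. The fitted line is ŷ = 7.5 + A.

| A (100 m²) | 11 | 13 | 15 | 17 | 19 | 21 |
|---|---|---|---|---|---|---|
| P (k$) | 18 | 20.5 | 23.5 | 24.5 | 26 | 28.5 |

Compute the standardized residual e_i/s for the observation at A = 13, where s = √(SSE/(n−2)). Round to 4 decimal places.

0.0000

A=11: ŷ = 7.5 + 11 = 18.5; e = 18 − 18.5 = -0.5
A=13: ŷ = 7.5 + 13 = 20.5; e = 20.5 − 20.5 = 0
A=15: ŷ = 7.5 + 15 = 22.5; e = 23.5 − 22.5 = 1
A=17: ŷ = 7.5 + 17 = 24.5; e = 24.5 − 24.5 = 0
A=19: ŷ = 7.5 + 19 = 26.5; e = 26 − 26.5 = -0.5
A=21: ŷ = 7.5 + 21 = 28.5; e = 28.5 − 28.5 = 0
SSE = 0.25 + 0 + 1 + 0 + 0.25 + 0 = 1.5
s = √(1.5/4) = 0.612372
e/s = 0 / 0.612372 = 0.0000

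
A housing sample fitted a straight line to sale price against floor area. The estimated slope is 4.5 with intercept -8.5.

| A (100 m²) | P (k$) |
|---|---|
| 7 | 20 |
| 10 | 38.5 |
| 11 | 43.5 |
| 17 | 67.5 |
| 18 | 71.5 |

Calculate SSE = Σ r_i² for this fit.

A=7: ŷ = -8.5 + 4.5·7 = 23; r = 20 − 23 = -3
A=10: ŷ = -8.5 + 4.5·10 = 36.5; r = 38.5 − 36.5 = 2
A=11: ŷ = -8.5 + 4.5·11 = 41; r = 43.5 − 41 = 2.5
A=17: ŷ = -8.5 + 4.5·17 = 68; r = 67.5 − 68 = -0.5
A=18: ŷ = -8.5 + 4.5·18 = 72.5; r = 71.5 − 72.5 = -1
SSE = 9 + 4 + 6.25 + 0.25 + 1 = 20.5

SSE = 20.5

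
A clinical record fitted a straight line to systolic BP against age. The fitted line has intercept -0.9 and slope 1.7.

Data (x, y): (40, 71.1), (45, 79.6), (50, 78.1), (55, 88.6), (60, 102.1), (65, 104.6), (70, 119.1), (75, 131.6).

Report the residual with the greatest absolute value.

r = -6

x=40: ŷ = -0.9 + 1.7·40 = 67.1; r = 71.1 − 67.1 = 4
x=45: ŷ = -0.9 + 1.7·45 = 75.6; r = 79.6 − 75.6 = 4
x=50: ŷ = -0.9 + 1.7·50 = 84.1; r = 78.1 − 84.1 = -6
x=55: ŷ = -0.9 + 1.7·55 = 92.6; r = 88.6 − 92.6 = -4
x=60: ŷ = -0.9 + 1.7·60 = 101.1; r = 102.1 − 101.1 = 1
x=65: ŷ = -0.9 + 1.7·65 = 109.6; r = 104.6 − 109.6 = -5
x=70: ŷ = -0.9 + 1.7·70 = 118.1; r = 119.1 − 118.1 = 1
x=75: ŷ = -0.9 + 1.7·75 = 126.6; r = 131.6 − 126.6 = 5
Largest |r| is 6 at x = 50, residual -6.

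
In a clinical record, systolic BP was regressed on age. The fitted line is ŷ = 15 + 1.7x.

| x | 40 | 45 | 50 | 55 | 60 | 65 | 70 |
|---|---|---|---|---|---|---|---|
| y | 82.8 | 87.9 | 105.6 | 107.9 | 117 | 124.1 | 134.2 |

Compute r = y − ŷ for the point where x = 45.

r = -3.6

ŷ = 15 + 1.7·45 = 91.5
r = 87.9 − 91.5 = -3.6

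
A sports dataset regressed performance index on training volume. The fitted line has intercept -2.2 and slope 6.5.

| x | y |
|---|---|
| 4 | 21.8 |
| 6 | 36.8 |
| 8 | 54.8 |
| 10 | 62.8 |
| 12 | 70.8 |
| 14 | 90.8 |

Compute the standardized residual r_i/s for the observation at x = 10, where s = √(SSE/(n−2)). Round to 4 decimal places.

0.0000

x=4: ŷ = -2.2 + 6.5·4 = 23.8; r = 21.8 − 23.8 = -2
x=6: ŷ = -2.2 + 6.5·6 = 36.8; r = 36.8 − 36.8 = 0
x=8: ŷ = -2.2 + 6.5·8 = 49.8; r = 54.8 − 49.8 = 5
x=10: ŷ = -2.2 + 6.5·10 = 62.8; r = 62.8 − 62.8 = 0
x=12: ŷ = -2.2 + 6.5·12 = 75.8; r = 70.8 − 75.8 = -5
x=14: ŷ = -2.2 + 6.5·14 = 88.8; r = 90.8 − 88.8 = 2
SSE = 4 + 0 + 25 + 0 + 25 + 4 = 58
s = √(58/4) = 3.80789
r/s = 0 / 3.80789 = 0.0000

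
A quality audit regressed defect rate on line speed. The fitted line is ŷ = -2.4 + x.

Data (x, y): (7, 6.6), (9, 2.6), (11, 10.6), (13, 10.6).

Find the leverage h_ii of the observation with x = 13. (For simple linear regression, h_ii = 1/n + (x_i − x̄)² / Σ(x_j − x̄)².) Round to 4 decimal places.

x̄ = (7 + 9 + 11 + 13)/4 = 10
Σ(x − x̄)² = 9 + 1 + 1 + 9 = 20
h = 1/4 + (3)²/20 = 0.25 + 0.45 = 0.7000

h = 0.7000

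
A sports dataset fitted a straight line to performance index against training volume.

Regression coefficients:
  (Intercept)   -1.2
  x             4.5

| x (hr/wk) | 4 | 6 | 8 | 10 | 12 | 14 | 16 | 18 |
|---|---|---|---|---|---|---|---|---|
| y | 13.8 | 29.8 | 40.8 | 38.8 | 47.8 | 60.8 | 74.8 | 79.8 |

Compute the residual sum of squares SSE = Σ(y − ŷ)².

SSE = 128

x=4: ŷ = -1.2 + 4.5·4 = 16.8; e = 13.8 − 16.8 = -3
x=6: ŷ = -1.2 + 4.5·6 = 25.8; e = 29.8 − 25.8 = 4
x=8: ŷ = -1.2 + 4.5·8 = 34.8; e = 40.8 − 34.8 = 6
x=10: ŷ = -1.2 + 4.5·10 = 43.8; e = 38.8 − 43.8 = -5
x=12: ŷ = -1.2 + 4.5·12 = 52.8; e = 47.8 − 52.8 = -5
x=14: ŷ = -1.2 + 4.5·14 = 61.8; e = 60.8 − 61.8 = -1
x=16: ŷ = -1.2 + 4.5·16 = 70.8; e = 74.8 − 70.8 = 4
x=18: ŷ = -1.2 + 4.5·18 = 79.8; e = 79.8 − 79.8 = 0
SSE = 9 + 16 + 36 + 25 + 25 + 1 + 16 + 0 = 128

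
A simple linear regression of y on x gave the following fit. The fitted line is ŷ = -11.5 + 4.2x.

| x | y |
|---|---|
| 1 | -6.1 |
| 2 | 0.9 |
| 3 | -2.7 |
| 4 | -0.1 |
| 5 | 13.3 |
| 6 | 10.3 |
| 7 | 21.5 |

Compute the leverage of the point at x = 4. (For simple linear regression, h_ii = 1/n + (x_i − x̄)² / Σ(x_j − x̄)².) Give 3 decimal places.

x̄ = (1 + 2 + 3 + 4 + 5 + 6 + 7)/7 = 4
Σ(x − x̄)² = 9 + 4 + 1 + 0 + 1 + 4 + 9 = 28
h = 1/7 + (0)²/28 = 0.142857 + 0 = 0.143

h = 0.143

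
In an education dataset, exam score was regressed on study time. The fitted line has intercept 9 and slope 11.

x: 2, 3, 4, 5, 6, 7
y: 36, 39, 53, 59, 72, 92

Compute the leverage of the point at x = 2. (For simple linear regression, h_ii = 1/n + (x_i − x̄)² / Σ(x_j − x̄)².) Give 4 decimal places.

h = 0.5238

x̄ = (2 + 3 + 4 + 5 + 6 + 7)/6 = 4.5
Σ(x − x̄)² = 6.25 + 2.25 + 0.25 + 0.25 + 2.25 + 6.25 = 17.5
h = 1/6 + (-2.5)²/17.5 = 0.166667 + 0.357143 = 0.5238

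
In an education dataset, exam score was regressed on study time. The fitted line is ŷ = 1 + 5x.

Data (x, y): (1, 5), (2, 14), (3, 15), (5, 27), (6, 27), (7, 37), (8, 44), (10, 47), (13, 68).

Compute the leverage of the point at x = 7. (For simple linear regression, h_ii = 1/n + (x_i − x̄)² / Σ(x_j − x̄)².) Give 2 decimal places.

h = 0.12

x̄ = (1 + 2 + 3 + 5 + 6 + 7 + 8 + 10 + 13)/9 = 6.11111
Σ(x − x̄)² = 26.1235 + 16.9012 + 9.67901 + 1.23457 + 0.0123457 + 0.790123 + 3.5679 + 15.1235 + 47.4568 = 120.889
h = 1/9 + (0.888889)²/120.889 = 0.111111 + 0.00653595 = 0.12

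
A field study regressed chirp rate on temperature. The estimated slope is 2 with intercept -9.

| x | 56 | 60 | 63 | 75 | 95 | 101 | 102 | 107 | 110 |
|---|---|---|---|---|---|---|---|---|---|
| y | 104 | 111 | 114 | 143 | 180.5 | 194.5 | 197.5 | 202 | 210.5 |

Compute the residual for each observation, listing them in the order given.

x=56: ŷ = -9 + 2·56 = 103; e = 104 − 103 = 1
x=60: ŷ = -9 + 2·60 = 111; e = 111 − 111 = 0
x=63: ŷ = -9 + 2·63 = 117; e = 114 − 117 = -3
x=75: ŷ = -9 + 2·75 = 141; e = 143 − 141 = 2
x=95: ŷ = -9 + 2·95 = 181; e = 180.5 − 181 = -0.5
x=101: ŷ = -9 + 2·101 = 193; e = 194.5 − 193 = 1.5
x=102: ŷ = -9 + 2·102 = 195; e = 197.5 − 195 = 2.5
x=107: ŷ = -9 + 2·107 = 205; e = 202 − 205 = -3
x=110: ŷ = -9 + 2·110 = 211; e = 210.5 − 211 = -0.5

1, 0, -3, 2, -0.5, 1.5, 2.5, -3, -0.5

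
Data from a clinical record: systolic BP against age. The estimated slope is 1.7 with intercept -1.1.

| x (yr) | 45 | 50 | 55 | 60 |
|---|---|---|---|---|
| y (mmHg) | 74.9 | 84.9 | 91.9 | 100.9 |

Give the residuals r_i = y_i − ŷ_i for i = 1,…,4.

x=45: ŷ = -1.1 + 1.7·45 = 75.4; r = 74.9 − 75.4 = -0.5
x=50: ŷ = -1.1 + 1.7·50 = 83.9; r = 84.9 − 83.9 = 1
x=55: ŷ = -1.1 + 1.7·55 = 92.4; r = 91.9 − 92.4 = -0.5
x=60: ŷ = -1.1 + 1.7·60 = 100.9; r = 100.9 − 100.9 = 0

-0.5, 1, -0.5, 0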